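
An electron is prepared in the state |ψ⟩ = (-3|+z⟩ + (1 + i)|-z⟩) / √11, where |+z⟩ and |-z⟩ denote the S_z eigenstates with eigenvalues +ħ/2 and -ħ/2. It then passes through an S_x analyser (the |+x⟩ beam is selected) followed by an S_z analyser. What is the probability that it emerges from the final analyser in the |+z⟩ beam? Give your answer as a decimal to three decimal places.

0.114

First analyser (S_x): P(|+x⟩) = |⟨+x|ψ⟩|² = 5/22.
After stage 1 the state is |+x⟩; P(|+z⟩) = |⟨+z|+x⟩|² = 1/2.
Joint probability = 5/22 × 1/2 = 0.114.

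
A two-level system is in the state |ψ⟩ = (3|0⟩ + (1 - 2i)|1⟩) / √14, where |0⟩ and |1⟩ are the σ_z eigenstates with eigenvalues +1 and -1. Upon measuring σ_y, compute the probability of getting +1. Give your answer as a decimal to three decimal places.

|+y⟩ = (|0⟩ + i|1⟩)/√2, so ⟨+y|ψ⟩ = (1 - i) / (√2·√14).
P = |1 - i|² / 28 = 2/28.

0.071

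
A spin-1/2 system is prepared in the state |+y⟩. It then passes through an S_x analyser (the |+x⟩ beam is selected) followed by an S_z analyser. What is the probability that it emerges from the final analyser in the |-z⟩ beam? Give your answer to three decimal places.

0.250

First analyser (S_x): from |+y⟩, P(|+x⟩) = 1/2.
After stage 1 the state is |+x⟩; P(|-z⟩) = |⟨-z|+x⟩|² = 1/2.
Joint probability = 1/2 × 1/2 = 0.250.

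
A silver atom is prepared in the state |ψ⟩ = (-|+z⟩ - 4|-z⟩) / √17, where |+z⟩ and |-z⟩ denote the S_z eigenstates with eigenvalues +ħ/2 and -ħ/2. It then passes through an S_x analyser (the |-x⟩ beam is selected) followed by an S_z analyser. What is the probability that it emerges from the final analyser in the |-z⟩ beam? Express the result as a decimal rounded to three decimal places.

0.132

First analyser (S_x): P(|-x⟩) = |⟨-x|ψ⟩|² = 9/34.
After stage 1 the state is |-x⟩; P(|-z⟩) = |⟨-z|-x⟩|² = 1/2.
Joint probability = 9/34 × 1/2 = 0.132.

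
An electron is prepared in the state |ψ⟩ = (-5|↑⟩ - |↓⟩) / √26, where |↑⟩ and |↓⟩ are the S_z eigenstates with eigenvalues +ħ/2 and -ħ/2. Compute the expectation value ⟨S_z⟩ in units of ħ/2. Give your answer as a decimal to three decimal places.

⟨σ_z⟩ = |a|² - |b|² divided by |a|²+|b|², with a, b the |↑⟩, |↓⟩ amplitudes.
= (25 - 1)/26 = 24/26.
⟨S_z⟩ = (ħ/2)·⟨σ_z⟩.

0.923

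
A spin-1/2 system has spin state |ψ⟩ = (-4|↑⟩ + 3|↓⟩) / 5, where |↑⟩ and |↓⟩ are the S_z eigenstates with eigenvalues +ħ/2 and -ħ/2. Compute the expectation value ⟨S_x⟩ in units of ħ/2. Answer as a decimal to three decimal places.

⟨σ_x⟩ = 2 Re(a* b)/(|a|²+|b|²) with a = -4, b = 3.
a* b = -12, so ⟨σ_x⟩ = -24/25.
⟨S_x⟩ = (ħ/2)·⟨σ_x⟩.

-0.960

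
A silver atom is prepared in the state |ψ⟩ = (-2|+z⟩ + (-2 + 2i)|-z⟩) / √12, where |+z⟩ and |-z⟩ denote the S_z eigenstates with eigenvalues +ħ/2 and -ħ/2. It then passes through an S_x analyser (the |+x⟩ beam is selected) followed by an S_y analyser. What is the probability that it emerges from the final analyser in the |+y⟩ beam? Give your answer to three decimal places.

0.417

First analyser (S_x): P(|+x⟩) = |⟨+x|ψ⟩|² = 20/24.
After stage 1 the state is |+x⟩; P(|+y⟩) = |⟨+y|+x⟩|² = 1/2.
Joint probability = 20/24 × 1/2 = 0.417.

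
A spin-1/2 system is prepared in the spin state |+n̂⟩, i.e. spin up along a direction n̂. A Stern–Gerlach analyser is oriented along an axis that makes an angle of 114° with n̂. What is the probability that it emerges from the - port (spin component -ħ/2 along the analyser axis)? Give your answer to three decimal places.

0.703

For spin-½, the probability of finding spin-up along an axis at angle θ to the initial spin direction is cos²(θ/2); spin-down is sin²(θ/2).
θ = 114°, so P = sin²(57°) ≈ 0.703.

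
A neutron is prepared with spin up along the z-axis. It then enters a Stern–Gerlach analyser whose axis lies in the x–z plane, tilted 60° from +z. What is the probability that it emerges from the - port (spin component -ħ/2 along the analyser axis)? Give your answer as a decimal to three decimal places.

For spin-½, the probability of finding spin-up along an axis at angle θ to the initial spin direction is cos²(θ/2); spin-down is sin²(θ/2).
θ = 60°, so P = sin²(30°) ≈ 0.250.

0.250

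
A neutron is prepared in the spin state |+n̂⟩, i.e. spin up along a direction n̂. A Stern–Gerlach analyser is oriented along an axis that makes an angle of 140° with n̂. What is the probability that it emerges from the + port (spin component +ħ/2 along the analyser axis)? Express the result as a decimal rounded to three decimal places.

For spin-½, the probability of finding spin-up along an axis at angle θ to the initial spin direction is cos²(θ/2); spin-down is sin²(θ/2).
θ = 140°, so P = cos²(70°) ≈ 0.117.

0.117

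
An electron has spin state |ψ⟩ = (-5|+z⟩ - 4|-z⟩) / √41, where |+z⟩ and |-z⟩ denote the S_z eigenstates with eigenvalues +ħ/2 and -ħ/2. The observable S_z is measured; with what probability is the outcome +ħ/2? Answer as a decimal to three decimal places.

0.610

The +ħ/2 outcome corresponds to |+z⟩. Its amplitude in |ψ⟩ is -5/√41.
P = |-5|² / 41 = 25/41.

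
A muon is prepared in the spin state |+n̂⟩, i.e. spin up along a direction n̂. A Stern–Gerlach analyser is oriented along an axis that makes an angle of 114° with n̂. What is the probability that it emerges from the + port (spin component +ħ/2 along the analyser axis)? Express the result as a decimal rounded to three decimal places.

0.297

For spin-½, the probability of finding spin-up along an axis at angle θ to the initial spin direction is cos²(θ/2); spin-down is sin²(θ/2).
θ = 114°, so P = cos²(57°) ≈ 0.297.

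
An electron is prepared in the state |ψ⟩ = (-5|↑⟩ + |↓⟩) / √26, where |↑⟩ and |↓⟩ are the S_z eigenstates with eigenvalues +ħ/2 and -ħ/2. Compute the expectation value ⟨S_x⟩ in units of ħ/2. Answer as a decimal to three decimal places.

⟨σ_x⟩ = 2 Re(a* b)/(|a|²+|b|²) with a = -5, b = 1.
a* b = -5, so ⟨σ_x⟩ = -10/26.
⟨S_x⟩ = (ħ/2)·⟨σ_x⟩.

-0.385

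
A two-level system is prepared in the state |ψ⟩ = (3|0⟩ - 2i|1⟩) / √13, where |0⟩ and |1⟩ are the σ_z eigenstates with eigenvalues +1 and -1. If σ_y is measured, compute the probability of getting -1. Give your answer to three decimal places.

0.962

|-y⟩ = (|0⟩ - i|1⟩)/√2, so ⟨-y|ψ⟩ = (5) / (√2·√13).
P = |5|² / 26 = 25/26.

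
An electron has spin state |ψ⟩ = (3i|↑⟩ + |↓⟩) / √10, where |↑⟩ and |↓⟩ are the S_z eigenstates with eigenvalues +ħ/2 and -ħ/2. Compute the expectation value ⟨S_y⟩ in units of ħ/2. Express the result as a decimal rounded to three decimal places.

-0.600

⟨σ_y⟩ = 2 Im(a* b)/(|a|²+|b|²) with a = 3i, b = 1.
a* b = -3i, so ⟨σ_y⟩ = -6/10.
⟨S_y⟩ = (ħ/2)·⟨σ_y⟩.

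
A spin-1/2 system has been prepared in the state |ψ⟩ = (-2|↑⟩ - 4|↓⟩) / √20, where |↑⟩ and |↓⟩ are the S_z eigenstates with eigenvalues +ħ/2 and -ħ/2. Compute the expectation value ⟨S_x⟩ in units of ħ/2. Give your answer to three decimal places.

⟨σ_x⟩ = 2 Re(a* b)/(|a|²+|b|²) with a = -2, b = -4.
a* b = 8, so ⟨σ_x⟩ = 16/20.
⟨S_x⟩ = (ħ/2)·⟨σ_x⟩.

0.800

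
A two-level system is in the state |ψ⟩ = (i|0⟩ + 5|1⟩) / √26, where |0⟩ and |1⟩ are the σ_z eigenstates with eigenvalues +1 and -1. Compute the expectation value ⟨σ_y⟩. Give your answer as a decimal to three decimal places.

-0.385

⟨σ_y⟩ = 2 Im(a* b)/(|a|²+|b|²) with a = i, b = 5.
a* b = -5i, so ⟨σ_y⟩ = -10/26.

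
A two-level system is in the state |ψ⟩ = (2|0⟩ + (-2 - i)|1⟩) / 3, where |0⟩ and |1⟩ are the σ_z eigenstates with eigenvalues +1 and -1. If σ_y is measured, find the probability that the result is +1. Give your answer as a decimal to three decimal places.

|+y⟩ = (|0⟩ + i|1⟩)/√2, so ⟨+y|ψ⟩ = (1 + 2i) / (√2·3).
P = |1 + 2i|² / 18 = 5/18.

0.278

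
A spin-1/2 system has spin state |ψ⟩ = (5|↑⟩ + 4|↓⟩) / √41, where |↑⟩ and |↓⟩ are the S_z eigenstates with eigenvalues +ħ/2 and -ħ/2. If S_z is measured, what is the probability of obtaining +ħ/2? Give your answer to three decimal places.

0.610

The +ħ/2 outcome corresponds to |↑⟩. Its amplitude in |ψ⟩ is 5/√41.
P = |5|² / 41 = 25/41.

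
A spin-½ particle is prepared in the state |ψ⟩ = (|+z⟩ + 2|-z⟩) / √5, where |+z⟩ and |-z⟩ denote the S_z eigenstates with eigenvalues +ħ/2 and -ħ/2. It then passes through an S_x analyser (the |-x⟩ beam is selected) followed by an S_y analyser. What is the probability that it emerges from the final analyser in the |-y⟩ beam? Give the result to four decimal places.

First analyser (S_x): P(|-x⟩) = |⟨-x|ψ⟩|² = 1/10.
After stage 1 the state is |-x⟩; P(|-y⟩) = |⟨-y|-x⟩|² = 1/2.
Joint probability = 1/10 × 1/2 = 0.0500.

0.0500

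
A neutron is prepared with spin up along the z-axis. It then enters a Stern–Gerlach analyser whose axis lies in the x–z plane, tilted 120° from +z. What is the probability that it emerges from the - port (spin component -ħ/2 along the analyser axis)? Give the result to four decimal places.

0.7500

For spin-½, the probability of finding spin-up along an axis at angle θ to the initial spin direction is cos²(θ/2); spin-down is sin²(θ/2).
θ = 120°, so P = sin²(60°) ≈ 0.7500.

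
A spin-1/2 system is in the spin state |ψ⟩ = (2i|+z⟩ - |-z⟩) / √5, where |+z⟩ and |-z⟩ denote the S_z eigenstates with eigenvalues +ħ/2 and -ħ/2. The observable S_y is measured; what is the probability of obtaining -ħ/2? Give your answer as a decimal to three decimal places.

|-y⟩ = (|+z⟩ - i|-z⟩)/√2, so ⟨-y|ψ⟩ = (i) / (√2·√5).
P = |i|² / 10 = 1/10.

0.100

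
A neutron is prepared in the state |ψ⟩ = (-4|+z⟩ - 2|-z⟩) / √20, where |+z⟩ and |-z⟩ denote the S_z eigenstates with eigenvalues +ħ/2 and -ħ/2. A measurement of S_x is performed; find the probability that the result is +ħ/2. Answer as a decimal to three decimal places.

|+x⟩ = (|+z⟩ + |-z⟩)/√2, so ⟨+x|ψ⟩ = (-6) / (√2·√20).
P = |-6|² / 40 = 36/40.

0.900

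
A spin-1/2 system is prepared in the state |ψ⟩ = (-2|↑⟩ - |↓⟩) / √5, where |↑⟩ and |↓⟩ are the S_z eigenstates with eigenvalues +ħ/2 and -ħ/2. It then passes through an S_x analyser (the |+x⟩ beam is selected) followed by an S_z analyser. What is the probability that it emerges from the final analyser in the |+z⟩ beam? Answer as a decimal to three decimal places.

First analyser (S_x): P(|+x⟩) = |⟨+x|ψ⟩|² = 9/10.
After stage 1 the state is |+x⟩; P(|+z⟩) = |⟨+z|+x⟩|² = 1/2.
Joint probability = 9/10 × 1/2 = 0.450.

0.450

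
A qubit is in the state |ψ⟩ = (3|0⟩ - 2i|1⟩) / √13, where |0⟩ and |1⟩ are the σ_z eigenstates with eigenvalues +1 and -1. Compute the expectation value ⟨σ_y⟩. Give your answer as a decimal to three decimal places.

⟨σ_y⟩ = 2 Im(a* b)/(|a|²+|b|²) with a = 3, b = -2i.
a* b = -6i, so ⟨σ_y⟩ = -12/13.

-0.923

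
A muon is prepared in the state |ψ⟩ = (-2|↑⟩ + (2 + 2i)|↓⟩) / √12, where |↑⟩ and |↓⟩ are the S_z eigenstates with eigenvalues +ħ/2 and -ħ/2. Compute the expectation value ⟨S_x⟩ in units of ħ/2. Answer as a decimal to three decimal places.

⟨σ_x⟩ = 2 Re(a* b)/(|a|²+|b|²) with a = -2, b = (2 + 2i).
a* b = (-4 - 4i), so ⟨σ_x⟩ = -8/12.
⟨S_x⟩ = (ħ/2)·⟨σ_x⟩.

-0.667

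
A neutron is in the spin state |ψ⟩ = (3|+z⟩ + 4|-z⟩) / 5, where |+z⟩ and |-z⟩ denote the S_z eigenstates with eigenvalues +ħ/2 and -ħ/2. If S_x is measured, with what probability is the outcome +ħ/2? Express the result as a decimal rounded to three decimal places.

0.980

|+x⟩ = (|+z⟩ + |-z⟩)/√2, so ⟨+x|ψ⟩ = (7) / (√2·5).
P = |7|² / 50 = 49/50.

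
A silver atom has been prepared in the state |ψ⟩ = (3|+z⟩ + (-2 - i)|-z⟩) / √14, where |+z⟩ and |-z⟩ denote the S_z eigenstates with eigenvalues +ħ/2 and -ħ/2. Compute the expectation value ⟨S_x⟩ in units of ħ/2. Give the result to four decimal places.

⟨σ_x⟩ = 2 Re(a* b)/(|a|²+|b|²) with a = 3, b = (-2 - i).
a* b = (-6 - 3i), so ⟨σ_x⟩ = -12/14.
⟨S_x⟩ = (ħ/2)·⟨σ_x⟩.

-0.8571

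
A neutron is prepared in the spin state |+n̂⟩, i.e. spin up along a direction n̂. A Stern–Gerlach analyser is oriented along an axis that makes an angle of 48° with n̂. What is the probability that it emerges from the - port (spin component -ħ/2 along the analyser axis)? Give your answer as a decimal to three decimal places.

For spin-½, the probability of finding spin-up along an axis at angle θ to the initial spin direction is cos²(θ/2); spin-down is sin²(θ/2).
θ = 48°, so P = sin²(24°) ≈ 0.165.

0.165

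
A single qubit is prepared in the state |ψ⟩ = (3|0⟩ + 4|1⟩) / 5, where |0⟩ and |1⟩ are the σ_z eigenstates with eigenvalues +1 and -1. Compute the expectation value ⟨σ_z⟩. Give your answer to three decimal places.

⟨σ_z⟩ = |a|² - |b|² divided by |a|²+|b|², with a, b the |0⟩, |1⟩ amplitudes.
= (9 - 16)/25 = -7/25.

-0.280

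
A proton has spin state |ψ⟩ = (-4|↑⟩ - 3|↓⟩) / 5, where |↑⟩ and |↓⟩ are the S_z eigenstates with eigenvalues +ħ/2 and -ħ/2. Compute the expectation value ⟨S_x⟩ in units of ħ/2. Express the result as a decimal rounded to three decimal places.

⟨σ_x⟩ = 2 Re(a* b)/(|a|²+|b|²) with a = -4, b = -3.
a* b = 12, so ⟨σ_x⟩ = 24/25.
⟨S_x⟩ = (ħ/2)·⟨σ_x⟩.

0.960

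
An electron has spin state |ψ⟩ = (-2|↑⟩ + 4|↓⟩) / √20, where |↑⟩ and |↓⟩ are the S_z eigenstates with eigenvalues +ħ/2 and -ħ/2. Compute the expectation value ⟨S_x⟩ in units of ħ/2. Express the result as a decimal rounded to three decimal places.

-0.800

⟨σ_x⟩ = 2 Re(a* b)/(|a|²+|b|²) with a = -2, b = 4.
a* b = -8, so ⟨σ_x⟩ = -16/20.
⟨S_x⟩ = (ħ/2)·⟨σ_x⟩.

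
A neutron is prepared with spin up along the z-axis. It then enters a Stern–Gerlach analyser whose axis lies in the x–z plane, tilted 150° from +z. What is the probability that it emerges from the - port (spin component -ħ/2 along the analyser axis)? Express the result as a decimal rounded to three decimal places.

0.933

For spin-½, the probability of finding spin-up along an axis at angle θ to the initial spin direction is cos²(θ/2); spin-down is sin²(θ/2).
θ = 150°, so P = sin²(75°) ≈ 0.933.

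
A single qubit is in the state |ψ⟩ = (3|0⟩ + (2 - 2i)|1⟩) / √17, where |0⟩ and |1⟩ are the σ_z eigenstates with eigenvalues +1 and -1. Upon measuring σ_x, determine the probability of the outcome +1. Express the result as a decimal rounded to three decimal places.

0.853

|+x⟩ = (|0⟩ + |1⟩)/√2, so ⟨+x|ψ⟩ = (5 - 2i) / (√2·√17).
P = |5 - 2i|² / 34 = 29/34.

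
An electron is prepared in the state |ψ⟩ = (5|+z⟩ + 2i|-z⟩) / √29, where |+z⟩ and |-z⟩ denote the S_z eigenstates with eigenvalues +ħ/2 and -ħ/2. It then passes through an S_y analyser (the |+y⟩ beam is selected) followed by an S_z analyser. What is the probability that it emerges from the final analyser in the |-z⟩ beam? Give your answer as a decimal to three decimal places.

0.422

First analyser (S_y): P(|+y⟩) = |⟨+y|ψ⟩|² = 49/58.
After stage 1 the state is |+y⟩; P(|-z⟩) = |⟨-z|+y⟩|² = 1/2.
Joint probability = 49/58 × 1/2 = 0.422.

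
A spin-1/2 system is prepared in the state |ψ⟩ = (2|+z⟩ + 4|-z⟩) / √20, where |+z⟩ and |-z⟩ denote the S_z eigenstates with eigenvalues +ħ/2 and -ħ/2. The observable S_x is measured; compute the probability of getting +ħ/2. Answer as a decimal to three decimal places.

|+x⟩ = (|+z⟩ + |-z⟩)/√2, so ⟨+x|ψ⟩ = (6) / (√2·√20).
P = |6|² / 40 = 36/40.

0.900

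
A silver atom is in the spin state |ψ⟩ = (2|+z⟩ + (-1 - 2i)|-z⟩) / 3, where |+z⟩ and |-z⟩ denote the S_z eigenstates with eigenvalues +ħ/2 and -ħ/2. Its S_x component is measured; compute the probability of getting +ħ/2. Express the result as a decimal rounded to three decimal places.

|+x⟩ = (|+z⟩ + |-z⟩)/√2, so ⟨+x|ψ⟩ = (1 - 2i) / (√2·3).
P = |1 - 2i|² / 18 = 5/18.

0.278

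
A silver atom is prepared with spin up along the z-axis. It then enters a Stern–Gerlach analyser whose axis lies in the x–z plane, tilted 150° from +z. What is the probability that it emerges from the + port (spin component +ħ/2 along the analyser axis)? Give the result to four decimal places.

0.0670

For spin-½, the probability of finding spin-up along an axis at angle θ to the initial spin direction is cos²(θ/2); spin-down is sin²(θ/2).
θ = 150°, so P = cos²(75°) ≈ 0.0670.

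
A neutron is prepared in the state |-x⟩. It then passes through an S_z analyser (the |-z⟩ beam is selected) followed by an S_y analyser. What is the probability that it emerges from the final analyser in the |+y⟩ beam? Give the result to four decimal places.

First analyser (S_z): from |-x⟩, P(|-z⟩) = 1/2.
After stage 1 the state is |-z⟩; P(|+y⟩) = |⟨+y|-z⟩|² = 1/2.
Joint probability = 1/2 × 1/2 = 0.2500.

0.2500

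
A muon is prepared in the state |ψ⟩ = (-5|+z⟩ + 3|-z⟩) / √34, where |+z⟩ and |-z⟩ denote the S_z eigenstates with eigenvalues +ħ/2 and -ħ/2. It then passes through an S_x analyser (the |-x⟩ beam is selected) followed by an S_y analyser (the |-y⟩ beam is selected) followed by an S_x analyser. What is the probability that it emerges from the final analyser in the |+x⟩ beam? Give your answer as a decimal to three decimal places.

First analyser (S_x): P(|-x⟩) = |⟨-x|ψ⟩|² = 64/68.
After stage 1 the state is |-x⟩; P(|-y⟩) = |⟨-y|-x⟩|² = 1/2.
After stage 2 the state is |-y⟩; P(|+x⟩) = |⟨+x|-y⟩|² = 1/2.
Joint probability = 64/68 × 1/2 × 1/2 = 0.235.

0.235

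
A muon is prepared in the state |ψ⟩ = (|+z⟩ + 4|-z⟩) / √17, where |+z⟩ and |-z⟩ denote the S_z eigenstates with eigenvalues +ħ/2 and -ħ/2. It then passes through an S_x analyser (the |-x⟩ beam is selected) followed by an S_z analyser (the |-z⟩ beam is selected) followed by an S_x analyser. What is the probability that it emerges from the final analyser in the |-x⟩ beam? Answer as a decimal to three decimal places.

0.066

First analyser (S_x): P(|-x⟩) = |⟨-x|ψ⟩|² = 9/34.
After stage 1 the state is |-x⟩; P(|-z⟩) = |⟨-z|-x⟩|² = 1/2.
After stage 2 the state is |-z⟩; P(|-x⟩) = |⟨-x|-z⟩|² = 1/2.
Joint probability = 9/34 × 1/2 × 1/2 = 0.066.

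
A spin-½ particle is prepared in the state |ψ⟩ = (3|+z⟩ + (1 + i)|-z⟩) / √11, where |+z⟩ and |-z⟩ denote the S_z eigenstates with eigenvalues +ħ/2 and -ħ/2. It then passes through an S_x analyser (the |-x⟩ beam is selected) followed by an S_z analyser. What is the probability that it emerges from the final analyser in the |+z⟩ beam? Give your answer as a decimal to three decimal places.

0.114

First analyser (S_x): P(|-x⟩) = |⟨-x|ψ⟩|² = 5/22.
After stage 1 the state is |-x⟩; P(|+z⟩) = |⟨+z|-x⟩|² = 1/2.
Joint probability = 5/22 × 1/2 = 0.114.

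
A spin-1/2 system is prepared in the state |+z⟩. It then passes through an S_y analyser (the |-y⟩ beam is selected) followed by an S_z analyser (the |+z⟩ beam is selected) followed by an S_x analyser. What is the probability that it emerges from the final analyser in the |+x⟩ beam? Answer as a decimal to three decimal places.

0.125

First analyser (S_y): from |+z⟩, P(|-y⟩) = 1/2.
After stage 1 the state is |-y⟩; P(|+z⟩) = |⟨+z|-y⟩|² = 1/2.
After stage 2 the state is |+z⟩; P(|+x⟩) = |⟨+x|+z⟩|² = 1/2.
Joint probability = 1/2 × 1/2 × 1/2 = 0.125.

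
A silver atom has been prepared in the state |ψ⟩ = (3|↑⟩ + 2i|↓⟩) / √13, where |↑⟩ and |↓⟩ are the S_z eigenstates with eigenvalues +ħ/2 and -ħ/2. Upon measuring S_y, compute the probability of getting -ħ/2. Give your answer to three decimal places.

0.038

|-y⟩ = (|↑⟩ - i|↓⟩)/√2, so ⟨-y|ψ⟩ = (1) / (√2·√13).
P = |1|² / 26 = 1/26.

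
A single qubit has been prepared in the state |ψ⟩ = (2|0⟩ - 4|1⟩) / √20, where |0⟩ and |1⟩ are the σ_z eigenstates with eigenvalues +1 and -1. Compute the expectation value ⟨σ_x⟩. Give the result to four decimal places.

-0.8000

⟨σ_x⟩ = 2 Re(a* b)/(|a|²+|b|²) with a = 2, b = -4.
a* b = -8, so ⟨σ_x⟩ = -16/20.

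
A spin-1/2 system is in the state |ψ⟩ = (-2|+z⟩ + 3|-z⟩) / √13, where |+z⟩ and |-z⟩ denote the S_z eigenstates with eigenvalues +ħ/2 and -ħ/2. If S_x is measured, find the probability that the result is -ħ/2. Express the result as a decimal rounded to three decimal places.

|-x⟩ = (|+z⟩ - |-z⟩)/√2, so ⟨-x|ψ⟩ = (-5) / (√2·√13).
P = |-5|² / 26 = 25/26.

0.962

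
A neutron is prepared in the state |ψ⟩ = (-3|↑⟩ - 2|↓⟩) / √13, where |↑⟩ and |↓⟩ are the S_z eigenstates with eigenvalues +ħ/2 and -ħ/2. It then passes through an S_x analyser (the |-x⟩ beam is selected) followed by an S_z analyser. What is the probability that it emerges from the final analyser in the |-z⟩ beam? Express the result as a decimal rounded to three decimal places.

0.019

First analyser (S_x): P(|-x⟩) = |⟨-x|ψ⟩|² = 1/26.
After stage 1 the state is |-x⟩; P(|-z⟩) = |⟨-z|-x⟩|² = 1/2.
Joint probability = 1/26 × 1/2 = 0.019.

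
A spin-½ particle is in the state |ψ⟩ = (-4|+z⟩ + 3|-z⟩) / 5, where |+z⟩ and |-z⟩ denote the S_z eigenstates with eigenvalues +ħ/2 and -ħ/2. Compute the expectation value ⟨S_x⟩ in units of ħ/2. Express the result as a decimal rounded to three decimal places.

⟨σ_x⟩ = 2 Re(a* b)/(|a|²+|b|²) with a = -4, b = 3.
a* b = -12, so ⟨σ_x⟩ = -24/25.
⟨S_x⟩ = (ħ/2)·⟨σ_x⟩.

-0.960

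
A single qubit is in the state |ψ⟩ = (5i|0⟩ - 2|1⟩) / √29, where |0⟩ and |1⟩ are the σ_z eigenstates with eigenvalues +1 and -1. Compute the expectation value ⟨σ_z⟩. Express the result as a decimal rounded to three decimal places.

⟨σ_z⟩ = |a|² - |b|² divided by |a|²+|b|², with a, b the |0⟩, |1⟩ amplitudes.
= (25 - 4)/29 = 21/29.

0.724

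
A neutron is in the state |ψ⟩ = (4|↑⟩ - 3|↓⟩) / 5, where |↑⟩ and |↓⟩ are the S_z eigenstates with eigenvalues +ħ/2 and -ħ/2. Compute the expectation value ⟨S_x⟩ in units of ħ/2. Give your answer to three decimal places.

-0.960

⟨σ_x⟩ = 2 Re(a* b)/(|a|²+|b|²) with a = 4, b = -3.
a* b = -12, so ⟨σ_x⟩ = -24/25.
⟨S_x⟩ = (ħ/2)·⟨σ_x⟩.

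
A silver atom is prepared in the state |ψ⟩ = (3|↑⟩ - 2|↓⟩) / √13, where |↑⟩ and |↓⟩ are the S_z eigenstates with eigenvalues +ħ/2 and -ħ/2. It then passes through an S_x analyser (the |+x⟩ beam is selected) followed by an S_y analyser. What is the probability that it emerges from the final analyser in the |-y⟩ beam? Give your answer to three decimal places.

First analyser (S_x): P(|+x⟩) = |⟨+x|ψ⟩|² = 1/26.
After stage 1 the state is |+x⟩; P(|-y⟩) = |⟨-y|+x⟩|² = 1/2.
Joint probability = 1/26 × 1/2 = 0.019.

0.019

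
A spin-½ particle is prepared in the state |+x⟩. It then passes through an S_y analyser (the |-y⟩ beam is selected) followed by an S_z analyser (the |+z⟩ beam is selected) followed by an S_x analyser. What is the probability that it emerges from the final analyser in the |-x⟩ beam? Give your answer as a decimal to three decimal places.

First analyser (S_y): from |+x⟩, P(|-y⟩) = 1/2.
After stage 1 the state is |-y⟩; P(|+z⟩) = |⟨+z|-y⟩|² = 1/2.
After stage 2 the state is |+z⟩; P(|-x⟩) = |⟨-x|+z⟩|² = 1/2.
Joint probability = 1/2 × 1/2 × 1/2 = 0.125.

0.125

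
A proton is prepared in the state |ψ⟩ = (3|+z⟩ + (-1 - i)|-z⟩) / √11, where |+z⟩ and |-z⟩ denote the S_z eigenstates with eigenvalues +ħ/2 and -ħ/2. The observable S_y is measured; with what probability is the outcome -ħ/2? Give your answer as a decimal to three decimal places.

|-y⟩ = (|+z⟩ - i|-z⟩)/√2, so ⟨-y|ψ⟩ = (4 - i) / (√2·√11).
P = |4 - i|² / 22 = 17/22.

0.773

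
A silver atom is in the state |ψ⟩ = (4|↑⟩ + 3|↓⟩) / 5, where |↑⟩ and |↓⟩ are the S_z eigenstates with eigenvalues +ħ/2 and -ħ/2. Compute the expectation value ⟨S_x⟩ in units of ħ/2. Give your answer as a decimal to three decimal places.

0.960

⟨σ_x⟩ = 2 Re(a* b)/(|a|²+|b|²) with a = 4, b = 3.
a* b = 12, so ⟨σ_x⟩ = 24/25.
⟨S_x⟩ = (ħ/2)·⟨σ_x⟩.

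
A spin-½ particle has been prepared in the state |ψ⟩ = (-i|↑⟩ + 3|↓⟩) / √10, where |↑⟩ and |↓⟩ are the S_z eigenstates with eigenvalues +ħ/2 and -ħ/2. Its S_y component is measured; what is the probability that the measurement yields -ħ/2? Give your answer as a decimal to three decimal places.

|-y⟩ = (|↑⟩ - i|↓⟩)/√2, so ⟨-y|ψ⟩ = (2i) / (√2·√10).
P = |2i|² / 20 = 4/20.

0.200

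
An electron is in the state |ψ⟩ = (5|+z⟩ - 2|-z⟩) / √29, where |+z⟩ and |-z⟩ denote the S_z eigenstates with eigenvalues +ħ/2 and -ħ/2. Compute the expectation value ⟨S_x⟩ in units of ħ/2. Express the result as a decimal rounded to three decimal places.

⟨σ_x⟩ = 2 Re(a* b)/(|a|²+|b|²) with a = 5, b = -2.
a* b = -10, so ⟨σ_x⟩ = -20/29.
⟨S_x⟩ = (ħ/2)·⟨σ_x⟩.

-0.690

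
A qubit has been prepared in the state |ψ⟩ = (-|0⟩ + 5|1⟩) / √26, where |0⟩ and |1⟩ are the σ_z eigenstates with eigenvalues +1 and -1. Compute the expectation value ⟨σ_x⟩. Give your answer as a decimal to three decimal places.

-0.385

⟨σ_x⟩ = 2 Re(a* b)/(|a|²+|b|²) with a = -1, b = 5.
a* b = -5, so ⟨σ_x⟩ = -10/26.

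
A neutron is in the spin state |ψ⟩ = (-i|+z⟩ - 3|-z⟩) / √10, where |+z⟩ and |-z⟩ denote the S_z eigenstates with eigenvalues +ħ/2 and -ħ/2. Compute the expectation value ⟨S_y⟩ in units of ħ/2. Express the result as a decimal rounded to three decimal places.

-0.600

⟨σ_y⟩ = 2 Im(a* b)/(|a|²+|b|²) with a = -i, b = -3.
a* b = -3i, so ⟨σ_y⟩ = -6/10.
⟨S_y⟩ = (ħ/2)·⟨σ_y⟩.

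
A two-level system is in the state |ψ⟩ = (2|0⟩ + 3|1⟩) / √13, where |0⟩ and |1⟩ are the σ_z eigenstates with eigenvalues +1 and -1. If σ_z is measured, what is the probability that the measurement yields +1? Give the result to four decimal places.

0.3077

The +1 outcome corresponds to |0⟩. Its amplitude in |ψ⟩ is 2/√13.
P = |2|² / 13 = 4/13.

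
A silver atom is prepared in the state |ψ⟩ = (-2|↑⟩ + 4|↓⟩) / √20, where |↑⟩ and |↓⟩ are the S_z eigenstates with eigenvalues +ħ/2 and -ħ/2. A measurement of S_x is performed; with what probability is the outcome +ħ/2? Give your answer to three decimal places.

|+x⟩ = (|↑⟩ + |↓⟩)/√2, so ⟨+x|ψ⟩ = (2) / (√2·√20).
P = |2|² / 40 = 4/40.

0.100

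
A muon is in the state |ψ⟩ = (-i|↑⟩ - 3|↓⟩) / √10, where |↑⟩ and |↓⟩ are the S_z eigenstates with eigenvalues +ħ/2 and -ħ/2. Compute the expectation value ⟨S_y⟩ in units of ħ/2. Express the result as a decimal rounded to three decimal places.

⟨σ_y⟩ = 2 Im(a* b)/(|a|²+|b|²) with a = -i, b = -3.
a* b = -3i, so ⟨σ_y⟩ = -6/10.
⟨S_y⟩ = (ħ/2)·⟨σ_y⟩.

-0.600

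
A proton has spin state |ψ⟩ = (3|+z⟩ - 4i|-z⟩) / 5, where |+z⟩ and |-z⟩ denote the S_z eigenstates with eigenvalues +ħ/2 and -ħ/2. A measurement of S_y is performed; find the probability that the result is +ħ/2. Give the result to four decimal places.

|+y⟩ = (|+z⟩ + i|-z⟩)/√2, so ⟨+y|ψ⟩ = (-1) / (√2·5).
P = |-1|² / 50 = 1/50.

0.0200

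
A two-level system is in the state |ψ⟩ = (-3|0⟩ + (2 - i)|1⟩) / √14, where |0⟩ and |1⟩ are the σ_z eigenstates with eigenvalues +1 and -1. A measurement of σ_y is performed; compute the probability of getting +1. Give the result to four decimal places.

0.7143

|+y⟩ = (|0⟩ + i|1⟩)/√2, so ⟨+y|ψ⟩ = (-4 - 2i) / (√2·√14).
P = |-4 - 2i|² / 28 = 20/28.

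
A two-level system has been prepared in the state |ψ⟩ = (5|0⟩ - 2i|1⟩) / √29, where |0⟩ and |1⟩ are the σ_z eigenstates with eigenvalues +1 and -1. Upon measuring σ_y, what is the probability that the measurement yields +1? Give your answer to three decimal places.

0.155

|+y⟩ = (|0⟩ + i|1⟩)/√2, so ⟨+y|ψ⟩ = (3) / (√2·√29).
P = |3|² / 58 = 9/58.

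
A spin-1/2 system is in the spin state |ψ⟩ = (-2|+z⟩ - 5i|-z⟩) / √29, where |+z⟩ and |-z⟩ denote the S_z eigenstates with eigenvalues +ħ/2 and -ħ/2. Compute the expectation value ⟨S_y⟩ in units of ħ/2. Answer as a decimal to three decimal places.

0.690

⟨σ_y⟩ = 2 Im(a* b)/(|a|²+|b|²) with a = -2, b = -5i.
a* b = 10i, so ⟨σ_y⟩ = 20/29.
⟨S_y⟩ = (ħ/2)·⟨σ_y⟩.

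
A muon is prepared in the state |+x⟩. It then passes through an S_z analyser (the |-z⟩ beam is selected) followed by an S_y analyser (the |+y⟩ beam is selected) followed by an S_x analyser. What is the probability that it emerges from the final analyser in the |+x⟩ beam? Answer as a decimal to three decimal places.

0.125

First analyser (S_z): from |+x⟩, P(|-z⟩) = 1/2.
After stage 1 the state is |-z⟩; P(|+y⟩) = |⟨+y|-z⟩|² = 1/2.
After stage 2 the state is |+y⟩; P(|+x⟩) = |⟨+x|+y⟩|² = 1/2.
Joint probability = 1/2 × 1/2 × 1/2 = 0.125.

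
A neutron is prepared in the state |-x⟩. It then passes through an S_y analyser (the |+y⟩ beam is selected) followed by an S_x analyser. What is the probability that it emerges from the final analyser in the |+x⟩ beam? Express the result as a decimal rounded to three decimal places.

0.250

First analyser (S_y): from |-x⟩, P(|+y⟩) = 1/2.
After stage 1 the state is |+y⟩; P(|+x⟩) = |⟨+x|+y⟩|² = 1/2.
Joint probability = 1/2 × 1/2 = 0.250.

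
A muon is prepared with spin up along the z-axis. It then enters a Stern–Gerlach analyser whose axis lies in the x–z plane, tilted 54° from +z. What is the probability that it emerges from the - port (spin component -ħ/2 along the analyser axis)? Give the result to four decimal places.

For spin-½, the probability of finding spin-up along an axis at angle θ to the initial spin direction is cos²(θ/2); spin-down is sin²(θ/2).
θ = 54°, so P = sin²(27°) ≈ 0.2061.

0.2061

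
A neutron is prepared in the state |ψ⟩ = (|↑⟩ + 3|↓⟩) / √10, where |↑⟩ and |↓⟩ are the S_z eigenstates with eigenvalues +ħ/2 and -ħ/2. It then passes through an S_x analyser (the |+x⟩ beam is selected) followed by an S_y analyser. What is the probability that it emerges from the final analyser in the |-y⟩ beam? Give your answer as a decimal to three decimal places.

First analyser (S_x): P(|+x⟩) = |⟨+x|ψ⟩|² = 16/20.
After stage 1 the state is |+x⟩; P(|-y⟩) = |⟨-y|+x⟩|² = 1/2.
Joint probability = 16/20 × 1/2 = 0.400.

0.400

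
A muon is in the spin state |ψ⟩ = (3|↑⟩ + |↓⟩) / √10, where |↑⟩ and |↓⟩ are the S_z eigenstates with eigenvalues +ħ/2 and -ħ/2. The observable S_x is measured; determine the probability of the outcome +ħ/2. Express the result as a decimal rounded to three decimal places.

0.800

|+x⟩ = (|↑⟩ + |↓⟩)/√2, so ⟨+x|ψ⟩ = (4) / (√2·√10).
P = |4|² / 20 = 16/20.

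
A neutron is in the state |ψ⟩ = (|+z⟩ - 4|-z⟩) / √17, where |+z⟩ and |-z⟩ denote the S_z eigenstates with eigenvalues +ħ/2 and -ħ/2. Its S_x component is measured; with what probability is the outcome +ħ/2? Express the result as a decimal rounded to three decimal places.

0.265

|+x⟩ = (|+z⟩ + |-z⟩)/√2, so ⟨+x|ψ⟩ = (-3) / (√2·√17).
P = |-3|² / 34 = 9/34.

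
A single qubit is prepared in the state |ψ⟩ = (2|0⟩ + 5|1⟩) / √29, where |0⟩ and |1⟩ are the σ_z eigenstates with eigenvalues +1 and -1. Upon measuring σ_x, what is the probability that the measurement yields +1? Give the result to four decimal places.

0.8448

|+x⟩ = (|0⟩ + |1⟩)/√2, so ⟨+x|ψ⟩ = (7) / (√2·√29).
P = |7|² / 58 = 49/58.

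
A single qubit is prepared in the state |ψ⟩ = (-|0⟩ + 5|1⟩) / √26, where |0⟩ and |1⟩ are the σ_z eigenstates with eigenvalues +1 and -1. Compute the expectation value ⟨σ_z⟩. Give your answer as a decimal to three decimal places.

-0.923

⟨σ_z⟩ = |a|² - |b|² divided by |a|²+|b|², with a, b the |0⟩, |1⟩ amplitudes.
= (1 - 25)/26 = -24/26.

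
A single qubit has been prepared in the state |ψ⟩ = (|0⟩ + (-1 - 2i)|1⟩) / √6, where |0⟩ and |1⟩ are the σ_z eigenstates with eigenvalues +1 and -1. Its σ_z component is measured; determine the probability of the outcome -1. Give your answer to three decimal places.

The -1 outcome corresponds to |1⟩. Its amplitude in |ψ⟩ is (-1 - 2i)/√6.
P = |-1 - 2i|² / 6 = 5/6.

0.833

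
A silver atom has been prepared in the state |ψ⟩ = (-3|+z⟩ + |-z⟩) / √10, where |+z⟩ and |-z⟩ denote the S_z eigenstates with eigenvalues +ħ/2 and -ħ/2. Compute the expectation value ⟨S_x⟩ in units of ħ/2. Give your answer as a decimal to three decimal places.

⟨σ_x⟩ = 2 Re(a* b)/(|a|²+|b|²) with a = -3, b = 1.
a* b = -3, so ⟨σ_x⟩ = -6/10.
⟨S_x⟩ = (ħ/2)·⟨σ_x⟩.

-0.600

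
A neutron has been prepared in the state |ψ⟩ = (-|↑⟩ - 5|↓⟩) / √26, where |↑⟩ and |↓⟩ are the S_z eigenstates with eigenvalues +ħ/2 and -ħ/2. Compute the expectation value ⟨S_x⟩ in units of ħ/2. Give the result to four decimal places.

0.3846

⟨σ_x⟩ = 2 Re(a* b)/(|a|²+|b|²) with a = -1, b = -5.
a* b = 5, so ⟨σ_x⟩ = 10/26.
⟨S_x⟩ = (ħ/2)·⟨σ_x⟩.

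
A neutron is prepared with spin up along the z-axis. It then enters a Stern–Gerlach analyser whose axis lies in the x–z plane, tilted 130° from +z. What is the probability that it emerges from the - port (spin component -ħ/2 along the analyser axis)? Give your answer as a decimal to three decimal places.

For spin-½, the probability of finding spin-up along an axis at angle θ to the initial spin direction is cos²(θ/2); spin-down is sin²(θ/2).
θ = 130°, so P = sin²(65°) ≈ 0.821.

0.821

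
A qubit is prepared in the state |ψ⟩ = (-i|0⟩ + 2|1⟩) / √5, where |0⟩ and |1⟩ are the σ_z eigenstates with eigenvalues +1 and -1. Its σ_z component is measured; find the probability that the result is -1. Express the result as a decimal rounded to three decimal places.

The -1 outcome corresponds to |1⟩. Its amplitude in |ψ⟩ is 2/√5.
P = |2|² / 5 = 4/5.

0.800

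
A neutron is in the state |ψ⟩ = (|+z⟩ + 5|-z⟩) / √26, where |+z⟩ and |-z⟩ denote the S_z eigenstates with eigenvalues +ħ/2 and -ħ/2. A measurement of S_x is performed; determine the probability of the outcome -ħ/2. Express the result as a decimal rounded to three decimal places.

0.308

|-x⟩ = (|+z⟩ - |-z⟩)/√2, so ⟨-x|ψ⟩ = (-4) / (√2·√26).
P = |-4|² / 52 = 16/52.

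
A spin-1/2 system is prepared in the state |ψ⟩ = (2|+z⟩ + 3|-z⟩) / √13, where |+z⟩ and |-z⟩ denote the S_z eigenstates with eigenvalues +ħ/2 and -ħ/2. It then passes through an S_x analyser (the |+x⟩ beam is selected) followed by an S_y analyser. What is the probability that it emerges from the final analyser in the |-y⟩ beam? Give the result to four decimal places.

First analyser (S_x): P(|+x⟩) = |⟨+x|ψ⟩|² = 25/26.
After stage 1 the state is |+x⟩; P(|-y⟩) = |⟨-y|+x⟩|² = 1/2.
Joint probability = 25/26 × 1/2 = 0.4808.

0.4808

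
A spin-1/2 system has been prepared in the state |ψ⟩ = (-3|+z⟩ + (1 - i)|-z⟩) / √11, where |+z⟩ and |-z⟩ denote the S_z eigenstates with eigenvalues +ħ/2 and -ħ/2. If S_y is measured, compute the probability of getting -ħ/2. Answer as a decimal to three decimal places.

0.227

|-y⟩ = (|+z⟩ - i|-z⟩)/√2, so ⟨-y|ψ⟩ = (-2 + i) / (√2·√11).
P = |-2 + i|² / 22 = 5/22.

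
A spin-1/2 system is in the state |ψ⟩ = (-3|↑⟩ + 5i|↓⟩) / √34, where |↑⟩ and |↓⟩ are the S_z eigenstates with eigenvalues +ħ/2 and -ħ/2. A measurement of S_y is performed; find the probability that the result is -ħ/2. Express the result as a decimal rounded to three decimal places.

0.941

|-y⟩ = (|↑⟩ - i|↓⟩)/√2, so ⟨-y|ψ⟩ = (-8) / (√2·√34).
P = |-8|² / 68 = 64/68.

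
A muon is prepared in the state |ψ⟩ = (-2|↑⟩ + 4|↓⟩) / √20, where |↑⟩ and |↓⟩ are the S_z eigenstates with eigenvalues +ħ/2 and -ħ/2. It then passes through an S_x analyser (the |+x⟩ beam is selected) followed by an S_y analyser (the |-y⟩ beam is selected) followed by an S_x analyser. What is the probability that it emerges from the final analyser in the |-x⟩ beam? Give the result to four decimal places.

0.0250

First analyser (S_x): P(|+x⟩) = |⟨+x|ψ⟩|² = 4/40.
After stage 1 the state is |+x⟩; P(|-y⟩) = |⟨-y|+x⟩|² = 1/2.
After stage 2 the state is |-y⟩; P(|-x⟩) = |⟨-x|-y⟩|² = 1/2.
Joint probability = 4/40 × 1/2 × 1/2 = 0.0250.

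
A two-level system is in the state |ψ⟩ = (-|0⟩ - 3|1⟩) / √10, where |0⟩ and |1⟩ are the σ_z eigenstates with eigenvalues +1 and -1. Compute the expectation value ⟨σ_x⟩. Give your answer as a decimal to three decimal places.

0.600

⟨σ_x⟩ = 2 Re(a* b)/(|a|²+|b|²) with a = -1, b = -3.
a* b = 3, so ⟨σ_x⟩ = 6/10.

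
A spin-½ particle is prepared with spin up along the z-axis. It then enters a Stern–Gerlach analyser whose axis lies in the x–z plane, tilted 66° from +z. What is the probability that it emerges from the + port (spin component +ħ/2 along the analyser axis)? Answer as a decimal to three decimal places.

For spin-½, the probability of finding spin-up along an axis at angle θ to the initial spin direction is cos²(θ/2); spin-down is sin²(θ/2).
θ = 66°, so P = cos²(33°) ≈ 0.703.

0.703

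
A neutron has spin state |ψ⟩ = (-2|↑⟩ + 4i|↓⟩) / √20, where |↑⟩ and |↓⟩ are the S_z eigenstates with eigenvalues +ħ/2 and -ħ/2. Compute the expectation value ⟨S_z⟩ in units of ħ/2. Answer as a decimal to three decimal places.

-0.600

⟨σ_z⟩ = |a|² - |b|² divided by |a|²+|b|², with a, b the |↑⟩, |↓⟩ amplitudes.
= (4 - 16)/20 = -12/20.
⟨S_z⟩ = (ħ/2)·⟨σ_z⟩.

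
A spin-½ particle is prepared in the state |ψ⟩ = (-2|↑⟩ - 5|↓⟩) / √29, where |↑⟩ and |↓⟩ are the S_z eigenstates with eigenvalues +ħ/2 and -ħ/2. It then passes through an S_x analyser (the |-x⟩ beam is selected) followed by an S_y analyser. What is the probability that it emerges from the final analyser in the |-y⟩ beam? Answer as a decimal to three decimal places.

0.078

First analyser (S_x): P(|-x⟩) = |⟨-x|ψ⟩|² = 9/58.
After stage 1 the state is |-x⟩; P(|-y⟩) = |⟨-y|-x⟩|² = 1/2.
Joint probability = 9/58 × 1/2 = 0.078.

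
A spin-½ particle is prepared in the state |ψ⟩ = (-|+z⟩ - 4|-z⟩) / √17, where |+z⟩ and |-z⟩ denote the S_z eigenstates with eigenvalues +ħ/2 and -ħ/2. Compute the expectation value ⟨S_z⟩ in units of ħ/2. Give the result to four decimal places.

-0.8824

⟨σ_z⟩ = |a|² - |b|² divided by |a|²+|b|², with a, b the |+z⟩, |-z⟩ amplitudes.
= (1 - 16)/17 = -15/17.
⟨S_z⟩ = (ħ/2)·⟨σ_z⟩.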